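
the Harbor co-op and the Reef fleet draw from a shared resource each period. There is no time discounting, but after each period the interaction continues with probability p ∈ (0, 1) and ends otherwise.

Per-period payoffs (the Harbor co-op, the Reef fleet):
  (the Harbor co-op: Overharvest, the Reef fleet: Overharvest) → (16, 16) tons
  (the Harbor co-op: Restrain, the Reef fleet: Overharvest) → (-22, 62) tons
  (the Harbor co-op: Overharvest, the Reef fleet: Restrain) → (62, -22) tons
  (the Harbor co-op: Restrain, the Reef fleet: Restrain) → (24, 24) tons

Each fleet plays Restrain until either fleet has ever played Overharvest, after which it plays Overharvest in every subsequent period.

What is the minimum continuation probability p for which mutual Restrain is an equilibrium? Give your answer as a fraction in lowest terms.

19/23

Expected cooperation value is 24 + p·24 + p²·24 + … = 24/(1−p); deviation gives 62 + p·16/(1−p).
24 ≥ 62(1−p) + 16p ⇒ 46p ≥ 38 ⇒ p ≥ 38/46 = 19/23.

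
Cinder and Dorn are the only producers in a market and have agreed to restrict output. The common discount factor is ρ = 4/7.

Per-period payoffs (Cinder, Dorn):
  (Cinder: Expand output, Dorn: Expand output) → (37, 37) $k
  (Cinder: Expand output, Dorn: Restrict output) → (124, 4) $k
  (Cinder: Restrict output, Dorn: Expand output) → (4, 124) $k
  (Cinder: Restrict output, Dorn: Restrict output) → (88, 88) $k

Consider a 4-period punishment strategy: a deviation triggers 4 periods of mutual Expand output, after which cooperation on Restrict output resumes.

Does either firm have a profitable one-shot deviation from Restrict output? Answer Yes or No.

Comparing payoff streams over the 5 periods until play realigns: cooperate → 88(1+ρ+…+ρ^4); deviate → 124 + 37(ρ+…+ρ^4).
Cooperation is sustained iff (88−37)(ρ+…+ρ^4) ≥ 124−88.
ρ+…+ρ^4 = 4/7·(1−(4/7)^4)/(1−4/7) = 1.1912, and (124−88)/(88−37) = 0.7059.
1.1912 ≥ 0.7059, so cooperation is sustainable.

No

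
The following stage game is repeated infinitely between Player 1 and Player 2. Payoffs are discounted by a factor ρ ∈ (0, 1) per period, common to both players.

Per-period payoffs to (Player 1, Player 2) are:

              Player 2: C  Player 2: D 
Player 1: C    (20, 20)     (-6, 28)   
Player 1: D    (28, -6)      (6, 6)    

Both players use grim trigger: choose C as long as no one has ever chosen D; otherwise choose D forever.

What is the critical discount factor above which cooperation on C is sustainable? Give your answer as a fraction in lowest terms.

Under grim trigger the critical discount factor is (T−C)/(T−P) with T = 28, C = 20, P = 6.
ρ* = (28−20)/(28−6) = 8/22 = 4/11.

4/11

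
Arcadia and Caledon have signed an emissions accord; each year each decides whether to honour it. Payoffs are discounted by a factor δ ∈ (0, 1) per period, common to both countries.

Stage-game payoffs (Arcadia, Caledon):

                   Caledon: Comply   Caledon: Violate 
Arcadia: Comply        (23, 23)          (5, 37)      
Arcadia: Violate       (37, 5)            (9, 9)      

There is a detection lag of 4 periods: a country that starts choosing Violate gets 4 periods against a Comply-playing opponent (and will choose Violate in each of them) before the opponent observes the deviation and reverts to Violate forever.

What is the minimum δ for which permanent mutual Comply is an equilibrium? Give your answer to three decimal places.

A deviator earns 37 for 4 periods, then 9 forever; cooperating earns 23 forever. Multiplying the IC by (1−δ):
23 ≥ 37(1−δ^4) + 9δ^4, so 28·δ^4 ≥ 14 and δ^4 ≥ 1/2.
δ ≥ (1/2)^(1/4) ≈ 0.841.

0.841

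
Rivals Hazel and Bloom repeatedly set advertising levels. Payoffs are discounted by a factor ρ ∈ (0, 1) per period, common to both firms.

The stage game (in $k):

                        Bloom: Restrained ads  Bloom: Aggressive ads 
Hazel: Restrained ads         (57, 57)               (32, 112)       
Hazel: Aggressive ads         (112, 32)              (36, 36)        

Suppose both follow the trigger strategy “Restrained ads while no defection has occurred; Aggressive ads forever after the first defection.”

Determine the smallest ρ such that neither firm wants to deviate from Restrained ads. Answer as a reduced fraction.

One-period gain from deviating is 112 − 57 = 55. The loss is 57 − 36 = 21 in every subsequent period, with present value 21·ρ/(1−ρ).
Deviation is unprofitable when 21·ρ/(1−ρ) ≥ 55, i.e. ρ/(1−ρ) ≥ 55/21.
Equivalently ρ ≥ 55/(55+21) = 55/76.

55/76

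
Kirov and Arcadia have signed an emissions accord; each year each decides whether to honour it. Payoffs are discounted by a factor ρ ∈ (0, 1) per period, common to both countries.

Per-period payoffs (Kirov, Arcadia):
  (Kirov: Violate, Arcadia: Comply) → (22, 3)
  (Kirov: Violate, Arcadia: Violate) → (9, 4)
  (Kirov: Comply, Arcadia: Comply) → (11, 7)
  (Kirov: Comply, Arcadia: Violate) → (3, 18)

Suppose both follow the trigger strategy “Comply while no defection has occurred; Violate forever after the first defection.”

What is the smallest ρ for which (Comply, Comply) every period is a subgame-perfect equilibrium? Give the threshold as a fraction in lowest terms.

Kirov: cooperation gives 11 each period; deviation gives 22 once then 9 forever.
  11/(1−ρ) ≥ 22 + 9ρ/(1−ρ) ⇒ ρ ≥ 11/13.
Arcadia: cooperation gives 7 each period; deviation gives 18 once then 4 forever.
  ρ ≥ 11/14.
Both must hold, so the binding constraint is Kirov's: ρ ≥ 11/13.

11/13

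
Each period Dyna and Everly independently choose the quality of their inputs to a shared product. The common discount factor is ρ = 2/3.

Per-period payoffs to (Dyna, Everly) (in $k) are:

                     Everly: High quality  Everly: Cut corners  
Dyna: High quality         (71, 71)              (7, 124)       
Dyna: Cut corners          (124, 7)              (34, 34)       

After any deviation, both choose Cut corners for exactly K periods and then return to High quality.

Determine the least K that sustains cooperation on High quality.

4

Need Σ_{k=1}^{K} ρ^k ≥ (124−71)/(71−34) = 1.4324 at ρ = 2/3.
At K = 3 the sum is 1.4074 < 1.4324; at K = 4 it is 1.6049 ≥ 1.4324.
So the minimum punishment length is K = 4.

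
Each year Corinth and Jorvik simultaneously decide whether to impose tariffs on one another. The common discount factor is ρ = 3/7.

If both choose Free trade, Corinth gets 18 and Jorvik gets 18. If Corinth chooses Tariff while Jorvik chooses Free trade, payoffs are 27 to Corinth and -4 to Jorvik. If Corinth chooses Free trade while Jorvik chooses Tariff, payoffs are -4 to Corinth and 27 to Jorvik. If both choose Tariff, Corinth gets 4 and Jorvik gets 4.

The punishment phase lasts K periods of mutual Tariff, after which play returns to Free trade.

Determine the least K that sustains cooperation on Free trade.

3

IC: ρ(1−ρ^K)/(1−ρ) ≥ (27−18)/(18−4) = 9/14.
With ρ = 3/7: need 1 − ρ^K ≥ 9/14·(1−3/7)/(3/7), i.e. ρ^K ≤ 0.1429.
Since (3/7)^2 = 0.1837 and (3/7)^3 = 0.0787, the smallest such K is 3.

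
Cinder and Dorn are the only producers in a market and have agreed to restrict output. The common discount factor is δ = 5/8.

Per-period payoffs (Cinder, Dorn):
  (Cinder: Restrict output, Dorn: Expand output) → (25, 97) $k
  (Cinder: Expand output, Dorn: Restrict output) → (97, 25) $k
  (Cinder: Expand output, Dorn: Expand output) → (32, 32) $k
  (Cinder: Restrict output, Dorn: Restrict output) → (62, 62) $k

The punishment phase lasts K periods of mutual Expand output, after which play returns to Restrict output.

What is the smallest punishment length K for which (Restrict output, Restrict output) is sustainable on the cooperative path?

3

No profitable deviation requires (62−32)(δ+…+δ^K) ≥ 97−62, i.e. δ+…+δ^K ≥ 7/6 ≈ 1.1667.
With δ = 5/8, the partial sums are K=1: 0.6250, K=2: 1.0156, K=3: 1.2598.
K = 3 is the first length at which the sum reaches 1.1667.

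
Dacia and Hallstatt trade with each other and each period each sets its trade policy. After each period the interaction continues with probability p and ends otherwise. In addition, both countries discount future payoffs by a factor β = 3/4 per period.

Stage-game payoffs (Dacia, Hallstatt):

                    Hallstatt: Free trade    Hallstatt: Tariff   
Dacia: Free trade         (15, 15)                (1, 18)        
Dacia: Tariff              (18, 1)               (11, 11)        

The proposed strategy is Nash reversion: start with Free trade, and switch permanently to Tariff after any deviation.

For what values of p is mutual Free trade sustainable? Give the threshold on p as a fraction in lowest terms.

4/7

With continuation probability p and discount β, the effective per-period discount factor is βp.
Grim-trigger IC: βp ≥ (18−15)/(18−11) = 3/7.
So p ≥ (3/7)/(3/4) = 4/7.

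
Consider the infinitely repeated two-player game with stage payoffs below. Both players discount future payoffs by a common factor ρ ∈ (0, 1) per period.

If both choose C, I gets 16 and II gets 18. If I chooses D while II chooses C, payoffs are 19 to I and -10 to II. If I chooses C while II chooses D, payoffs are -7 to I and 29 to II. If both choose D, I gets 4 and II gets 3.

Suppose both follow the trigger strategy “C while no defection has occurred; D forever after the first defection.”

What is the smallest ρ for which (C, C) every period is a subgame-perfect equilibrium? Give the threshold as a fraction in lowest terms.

11/26

I: cooperation gives 16 each period; deviation gives 19 once then 4 forever.
  16/(1−ρ) ≥ 19 + 4ρ/(1−ρ) ⇒ ρ ≥ 3/15 = 1/5.
II: cooperation gives 18 each period; deviation gives 29 once then 3 forever.
  ρ ≥ 11/26.
Both must hold, so the binding constraint is II's: ρ ≥ 11/26.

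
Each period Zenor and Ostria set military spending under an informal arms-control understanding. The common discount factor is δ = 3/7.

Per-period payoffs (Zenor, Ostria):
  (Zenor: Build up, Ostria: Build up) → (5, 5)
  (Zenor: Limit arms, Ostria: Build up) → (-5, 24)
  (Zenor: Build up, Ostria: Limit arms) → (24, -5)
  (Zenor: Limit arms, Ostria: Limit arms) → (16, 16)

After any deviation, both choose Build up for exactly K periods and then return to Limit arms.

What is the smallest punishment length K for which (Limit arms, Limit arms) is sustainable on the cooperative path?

No profitable deviation requires (16−5)(δ+…+δ^K) ≥ 24−16, i.e. δ+…+δ^K ≥ 8/11 ≈ 0.7273.
With δ = 3/7, the partial sums are K=1: 0.4286, K=2: 0.6122, K=3: 0.6910, K=4: 0.7247, K=5: 0.7392.
K = 5 is the first length at which the sum reaches 0.7273.

5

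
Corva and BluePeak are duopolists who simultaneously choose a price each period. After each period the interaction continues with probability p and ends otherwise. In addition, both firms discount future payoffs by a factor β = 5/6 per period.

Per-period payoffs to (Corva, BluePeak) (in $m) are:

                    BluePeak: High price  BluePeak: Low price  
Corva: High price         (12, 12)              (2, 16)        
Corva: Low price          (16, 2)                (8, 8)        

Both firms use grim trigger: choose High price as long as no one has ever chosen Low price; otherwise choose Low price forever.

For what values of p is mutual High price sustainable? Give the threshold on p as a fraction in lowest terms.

Expected continuation weight on next period's payoff is β·p = 5/6·p, which plays the role of the discount factor.
Cooperation requires 5/6·p ≥ (16−12)/(16−8) = 1/2, hence p ≥ 3/5.

3/5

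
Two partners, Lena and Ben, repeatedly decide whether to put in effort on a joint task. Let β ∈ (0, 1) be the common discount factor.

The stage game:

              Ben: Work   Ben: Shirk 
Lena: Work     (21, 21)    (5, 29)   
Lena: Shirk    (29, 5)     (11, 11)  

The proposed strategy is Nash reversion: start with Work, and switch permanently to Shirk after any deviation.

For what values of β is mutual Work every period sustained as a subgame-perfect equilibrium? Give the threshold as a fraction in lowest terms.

4/9

21/(1−β) ≥ 29 + 11β/(1−β)
21 ≥ 29 − 18β
β ≥ 8/18 = 4/9.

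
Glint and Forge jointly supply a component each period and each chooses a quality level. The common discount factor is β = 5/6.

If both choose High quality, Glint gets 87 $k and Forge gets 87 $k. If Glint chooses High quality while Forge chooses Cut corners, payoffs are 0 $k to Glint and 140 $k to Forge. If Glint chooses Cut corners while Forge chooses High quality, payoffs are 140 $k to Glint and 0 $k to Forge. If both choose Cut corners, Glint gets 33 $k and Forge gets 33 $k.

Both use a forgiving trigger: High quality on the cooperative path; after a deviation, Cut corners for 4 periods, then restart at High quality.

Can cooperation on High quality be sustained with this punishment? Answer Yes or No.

Yes

IC: β+…+β^4 ≥ (140−87)/(87−33) = 53/54.
At β = 5/6: partial sum = 2.5887 ≥ 0.9815. Cooperation sustainable.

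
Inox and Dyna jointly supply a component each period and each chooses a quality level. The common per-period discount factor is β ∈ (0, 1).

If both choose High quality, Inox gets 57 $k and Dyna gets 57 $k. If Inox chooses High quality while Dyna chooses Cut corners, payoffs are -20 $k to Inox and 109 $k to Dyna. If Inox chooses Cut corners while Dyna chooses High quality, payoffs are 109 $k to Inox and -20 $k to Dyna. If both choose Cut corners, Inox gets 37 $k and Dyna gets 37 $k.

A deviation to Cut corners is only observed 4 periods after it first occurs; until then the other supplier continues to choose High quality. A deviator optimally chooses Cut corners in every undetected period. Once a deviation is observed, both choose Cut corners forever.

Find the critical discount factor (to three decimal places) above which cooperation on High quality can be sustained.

0.922

The best deviation is to choose Cut corners for all 4 undetected periods, earning 109 each, then 37 forever once detected.
Deviation value: 109(1−β^4)/(1−β) + 37β^4/(1−β); cooperation value: 57/(1−β).
IC: 57 ≥ 109(1−β^4) + 37β^4 = 109 − 72β^4.
So β^4 ≥ 52/72 = 13/18, giving β ≥ (13/18)^(1/4) ≈ 0.922.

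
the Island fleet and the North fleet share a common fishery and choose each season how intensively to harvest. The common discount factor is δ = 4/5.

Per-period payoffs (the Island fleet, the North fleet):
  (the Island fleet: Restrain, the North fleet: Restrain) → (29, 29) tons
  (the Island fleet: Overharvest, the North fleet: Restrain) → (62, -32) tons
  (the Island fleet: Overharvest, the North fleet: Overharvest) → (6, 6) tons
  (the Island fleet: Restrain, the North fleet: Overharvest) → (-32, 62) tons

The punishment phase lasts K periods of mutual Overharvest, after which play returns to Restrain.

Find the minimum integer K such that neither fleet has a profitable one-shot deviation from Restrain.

2

IC: δ(1−δ^K)/(1−δ) ≥ (62−29)/(29−6) = 33/23.
With δ = 4/5: need 1 − δ^K ≥ 33/23·(1−4/5)/(4/5), i.e. δ^K ≤ 0.6413.
Since (4/5)^1 = 0.8000 and (4/5)^2 = 0.6400, the smallest such K is 2.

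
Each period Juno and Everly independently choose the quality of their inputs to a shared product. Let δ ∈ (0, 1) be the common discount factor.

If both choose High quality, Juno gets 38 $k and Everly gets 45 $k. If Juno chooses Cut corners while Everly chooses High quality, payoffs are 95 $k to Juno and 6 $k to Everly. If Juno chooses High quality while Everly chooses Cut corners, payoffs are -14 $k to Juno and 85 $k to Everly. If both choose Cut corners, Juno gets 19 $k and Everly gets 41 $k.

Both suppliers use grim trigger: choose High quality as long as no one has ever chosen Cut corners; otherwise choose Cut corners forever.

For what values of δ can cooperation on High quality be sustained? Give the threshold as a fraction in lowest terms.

10/11

For Juno: deviation gain 95−38 = 57, per-period punishment loss 38−19 = 19. IC gives δ ≥ 57/76 = 3/4.
For Everly: gain 40, loss 4 per period, so δ ≥ 40/44 = 10/11.
The tighter constraint is Everly's, so cooperation needs δ ≥ 10/11.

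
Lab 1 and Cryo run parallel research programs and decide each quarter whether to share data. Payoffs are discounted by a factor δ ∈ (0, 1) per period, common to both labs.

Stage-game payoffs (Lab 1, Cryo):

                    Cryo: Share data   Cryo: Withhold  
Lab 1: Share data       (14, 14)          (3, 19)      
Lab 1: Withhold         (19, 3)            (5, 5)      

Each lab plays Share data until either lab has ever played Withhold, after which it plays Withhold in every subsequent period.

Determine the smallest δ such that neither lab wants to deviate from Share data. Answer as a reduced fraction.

14/(1−δ) ≥ 19 + 5δ/(1−δ)
14 ≥ 19 − 14δ
δ ≥ 5/14.

5/14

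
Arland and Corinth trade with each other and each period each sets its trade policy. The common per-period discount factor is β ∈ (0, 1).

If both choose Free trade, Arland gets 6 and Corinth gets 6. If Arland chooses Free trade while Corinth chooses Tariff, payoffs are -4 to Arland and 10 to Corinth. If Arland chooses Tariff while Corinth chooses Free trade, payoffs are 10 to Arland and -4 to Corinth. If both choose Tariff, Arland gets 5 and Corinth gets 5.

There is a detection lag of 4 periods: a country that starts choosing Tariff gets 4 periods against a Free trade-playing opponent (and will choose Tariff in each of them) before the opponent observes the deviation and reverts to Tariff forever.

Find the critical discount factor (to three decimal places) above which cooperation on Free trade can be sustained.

A deviator earns 10 for 4 periods, then 5 forever; cooperating earns 6 forever. Multiplying the IC by (1−β):
6 ≥ 10(1−β^4) + 5β^4, so 5·β^4 ≥ 4 and β^4 ≥ 4/5.
β ≥ (4/5)^(1/4) ≈ 0.946.

0.946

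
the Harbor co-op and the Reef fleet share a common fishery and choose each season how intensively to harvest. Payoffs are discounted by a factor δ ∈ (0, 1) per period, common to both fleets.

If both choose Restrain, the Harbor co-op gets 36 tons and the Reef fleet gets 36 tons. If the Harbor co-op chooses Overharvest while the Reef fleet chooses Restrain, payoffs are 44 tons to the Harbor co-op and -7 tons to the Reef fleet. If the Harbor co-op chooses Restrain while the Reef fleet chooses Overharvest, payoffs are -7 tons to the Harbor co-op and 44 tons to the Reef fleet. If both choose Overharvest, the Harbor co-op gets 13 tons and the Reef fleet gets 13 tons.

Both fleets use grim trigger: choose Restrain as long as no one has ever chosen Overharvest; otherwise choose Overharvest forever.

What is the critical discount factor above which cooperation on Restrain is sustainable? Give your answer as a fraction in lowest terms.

Cooperation forever yields 36 each period: 36/(1−δ).
Deviating yields 44 once, then 13 forever: 44 + 13δ/(1−δ).
No profitable deviation requires 36/(1−δ) ≥ 44 + 13δ/(1−δ).
Multiplying by (1−δ): 36 ≥ 44(1−δ) + 13δ = 44 − 31δ.
So 31δ ≥ 8, i.e. δ ≥ 8/31.

8/31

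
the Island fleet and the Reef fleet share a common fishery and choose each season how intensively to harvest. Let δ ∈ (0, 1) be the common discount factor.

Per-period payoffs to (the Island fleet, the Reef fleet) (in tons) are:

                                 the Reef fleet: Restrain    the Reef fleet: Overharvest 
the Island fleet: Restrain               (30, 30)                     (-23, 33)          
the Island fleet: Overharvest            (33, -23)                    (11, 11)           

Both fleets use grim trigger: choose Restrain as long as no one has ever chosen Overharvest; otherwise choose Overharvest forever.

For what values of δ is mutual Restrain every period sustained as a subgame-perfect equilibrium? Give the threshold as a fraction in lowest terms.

30/(1−δ) ≥ 33 + 11δ/(1−δ)
30 ≥ 33 − 22δ
δ ≥ 3/22.

3/22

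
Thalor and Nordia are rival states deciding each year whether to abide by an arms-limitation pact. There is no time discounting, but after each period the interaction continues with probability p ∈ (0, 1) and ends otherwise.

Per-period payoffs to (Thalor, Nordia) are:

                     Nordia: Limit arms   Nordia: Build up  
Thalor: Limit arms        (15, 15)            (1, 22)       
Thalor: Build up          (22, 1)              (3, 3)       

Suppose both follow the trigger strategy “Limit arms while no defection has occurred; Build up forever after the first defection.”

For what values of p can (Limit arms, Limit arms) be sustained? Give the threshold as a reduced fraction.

Expected cooperation value is 15 + p·15 + p²·15 + … = 15/(1−p); deviation gives 22 + p·3/(1−p).
15 ≥ 22(1−p) + 3p ⇒ 19p ≥ 7 ⇒ p ≥ 7/19.

7/19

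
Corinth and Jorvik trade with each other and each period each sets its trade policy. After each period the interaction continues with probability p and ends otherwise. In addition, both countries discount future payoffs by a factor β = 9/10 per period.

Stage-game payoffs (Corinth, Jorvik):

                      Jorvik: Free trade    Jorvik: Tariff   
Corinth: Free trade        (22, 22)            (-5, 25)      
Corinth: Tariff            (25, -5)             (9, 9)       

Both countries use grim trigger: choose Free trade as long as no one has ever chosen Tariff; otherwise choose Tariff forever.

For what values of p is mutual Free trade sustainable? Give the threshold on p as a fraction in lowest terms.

5/24

With continuation probability p and discount β, the effective per-period discount factor is βp.
Grim-trigger IC: βp ≥ (25−22)/(25−9) = 3/16.
So p ≥ (3/16)/(9/10) = 5/24.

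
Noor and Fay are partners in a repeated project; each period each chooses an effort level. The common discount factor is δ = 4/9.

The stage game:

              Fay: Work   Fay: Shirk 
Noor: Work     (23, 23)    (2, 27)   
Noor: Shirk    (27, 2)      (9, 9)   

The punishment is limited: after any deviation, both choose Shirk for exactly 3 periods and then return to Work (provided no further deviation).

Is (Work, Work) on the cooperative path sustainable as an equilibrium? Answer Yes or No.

Yes

A one-shot deviation gives 27 now, then 9 for 3 periods, then back to 23.
Gain from deviating: (27−23) today; loss: (23−9) in each of the next 3 periods.
No-deviation condition: (23−9)(δ+…+δ^3) ≥ 27−23, i.e. δ+…+δ^3 ≥ 2/7.
At δ = 4/9: δ+…+δ^3 = 0.7298 ≥ 0.2857.
So cooperation is sustainable.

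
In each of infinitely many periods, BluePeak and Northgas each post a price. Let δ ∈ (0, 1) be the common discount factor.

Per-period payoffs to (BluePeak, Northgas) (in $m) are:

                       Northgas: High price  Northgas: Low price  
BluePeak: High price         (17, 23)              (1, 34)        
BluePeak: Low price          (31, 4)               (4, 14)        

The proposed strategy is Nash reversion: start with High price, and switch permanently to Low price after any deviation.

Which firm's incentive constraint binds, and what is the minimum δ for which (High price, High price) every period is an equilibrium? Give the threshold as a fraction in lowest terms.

For BluePeak: deviation gain 31−17 = 14, per-period punishment loss 17−4 = 13. IC gives δ ≥ 14/27.
For Northgas: gain 11, loss 9 per period, so δ ≥ 11/20.
The tighter constraint is Northgas's, so cooperation needs δ ≥ 11/20.

Northgas; δ ≥ 11/20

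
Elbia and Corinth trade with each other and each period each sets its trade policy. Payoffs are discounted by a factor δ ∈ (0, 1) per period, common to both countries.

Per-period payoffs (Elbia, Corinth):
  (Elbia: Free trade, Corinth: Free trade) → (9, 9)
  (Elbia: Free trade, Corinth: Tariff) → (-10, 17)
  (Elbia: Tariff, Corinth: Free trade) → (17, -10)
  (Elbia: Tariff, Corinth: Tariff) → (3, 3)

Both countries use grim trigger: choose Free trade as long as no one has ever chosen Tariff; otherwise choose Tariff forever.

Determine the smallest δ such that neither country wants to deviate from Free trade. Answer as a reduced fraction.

Cooperation forever yields 9 each period: 9/(1−δ).
Deviating yields 17 once, then 3 forever: 17 + 3δ/(1−δ).
No profitable deviation requires 9/(1−δ) ≥ 17 + 3δ/(1−δ).
Multiplying by (1−δ): 9 ≥ 17(1−δ) + 3δ = 17 − 14δ.
So 14δ ≥ 8, i.e. δ ≥ 8/14 = 4/7.

4/7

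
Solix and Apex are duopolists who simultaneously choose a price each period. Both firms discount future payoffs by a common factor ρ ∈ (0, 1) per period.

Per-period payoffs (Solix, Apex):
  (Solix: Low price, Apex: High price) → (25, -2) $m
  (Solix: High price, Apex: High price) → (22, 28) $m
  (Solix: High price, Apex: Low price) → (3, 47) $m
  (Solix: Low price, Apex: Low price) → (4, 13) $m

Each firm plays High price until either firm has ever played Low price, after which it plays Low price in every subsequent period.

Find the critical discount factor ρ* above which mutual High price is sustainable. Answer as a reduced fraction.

Solix: cooperation gives 22 each period; deviation gives 25 once then 4 forever.
  22/(1−ρ) ≥ 25 + 4ρ/(1−ρ) ⇒ ρ ≥ 3/21 = 1/7.
Apex: cooperation gives 28 each period; deviation gives 47 once then 13 forever.
  ρ ≥ 19/34.
Both must hold, so the binding constraint is Apex's: ρ ≥ 19/34.

19/34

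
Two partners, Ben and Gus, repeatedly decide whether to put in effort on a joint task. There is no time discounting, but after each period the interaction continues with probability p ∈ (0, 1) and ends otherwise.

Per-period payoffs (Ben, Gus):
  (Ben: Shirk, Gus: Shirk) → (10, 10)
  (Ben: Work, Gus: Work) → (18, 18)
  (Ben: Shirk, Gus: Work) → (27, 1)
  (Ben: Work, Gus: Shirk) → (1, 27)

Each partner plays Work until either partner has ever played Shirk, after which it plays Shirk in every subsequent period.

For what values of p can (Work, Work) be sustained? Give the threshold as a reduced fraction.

9/17

With no time discounting, the continuation probability p plays the role of the discount factor.
Grim-trigger IC: 18/(1−p) ≥ 27 + 10p/(1−p) ⇒ p ≥ (27−18)/(27−10) = 9/17.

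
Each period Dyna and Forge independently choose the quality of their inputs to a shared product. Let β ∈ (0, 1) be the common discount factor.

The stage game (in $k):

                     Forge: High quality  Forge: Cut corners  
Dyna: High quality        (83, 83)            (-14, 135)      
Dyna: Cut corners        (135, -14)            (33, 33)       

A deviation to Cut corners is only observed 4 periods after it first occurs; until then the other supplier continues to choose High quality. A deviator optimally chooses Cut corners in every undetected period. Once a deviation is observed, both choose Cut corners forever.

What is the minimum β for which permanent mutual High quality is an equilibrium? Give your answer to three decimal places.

0.845

Deviating for the 4 undetected periods gains 135−83 = 52 per period over cooperation, then loses 83−33 = 50 per period forever once punishment starts.
Gain: 52(1 + β + … + β^3); loss: 50·β^4/(1−β).
No profitable deviation ⇔ 52(1−β^4) ≤ 50·β^4, i.e. β^4 ≥ 52/(52+50) = 26/51.
Hence β ≥ (26/51)^(1/4) ≈ 0.845.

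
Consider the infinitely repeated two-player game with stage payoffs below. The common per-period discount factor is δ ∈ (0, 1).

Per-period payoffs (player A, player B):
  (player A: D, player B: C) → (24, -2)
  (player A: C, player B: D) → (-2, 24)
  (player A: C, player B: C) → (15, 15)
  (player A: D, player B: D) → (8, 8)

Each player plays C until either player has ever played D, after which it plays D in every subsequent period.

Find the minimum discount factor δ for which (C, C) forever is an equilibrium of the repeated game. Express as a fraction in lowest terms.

9/16

Under grim trigger the critical discount factor is (T−C)/(T−P) with T = 24, C = 15, P = 8.
δ* = (24−15)/(24−8) = 9/16.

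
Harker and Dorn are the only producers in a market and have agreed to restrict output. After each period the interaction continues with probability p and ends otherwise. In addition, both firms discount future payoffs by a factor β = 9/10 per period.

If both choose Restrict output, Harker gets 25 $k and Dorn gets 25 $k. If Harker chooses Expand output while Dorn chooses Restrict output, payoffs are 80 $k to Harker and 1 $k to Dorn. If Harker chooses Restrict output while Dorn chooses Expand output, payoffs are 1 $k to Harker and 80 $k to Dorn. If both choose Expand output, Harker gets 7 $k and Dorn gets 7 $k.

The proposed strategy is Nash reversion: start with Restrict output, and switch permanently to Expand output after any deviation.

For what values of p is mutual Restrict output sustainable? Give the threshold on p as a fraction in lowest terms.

With continuation probability p and discount β, the effective per-period discount factor is βp.
Grim-trigger IC: βp ≥ (80−25)/(80−7) = 55/73.
So p ≥ (55/73)/(9/10) = 550/657.

550/657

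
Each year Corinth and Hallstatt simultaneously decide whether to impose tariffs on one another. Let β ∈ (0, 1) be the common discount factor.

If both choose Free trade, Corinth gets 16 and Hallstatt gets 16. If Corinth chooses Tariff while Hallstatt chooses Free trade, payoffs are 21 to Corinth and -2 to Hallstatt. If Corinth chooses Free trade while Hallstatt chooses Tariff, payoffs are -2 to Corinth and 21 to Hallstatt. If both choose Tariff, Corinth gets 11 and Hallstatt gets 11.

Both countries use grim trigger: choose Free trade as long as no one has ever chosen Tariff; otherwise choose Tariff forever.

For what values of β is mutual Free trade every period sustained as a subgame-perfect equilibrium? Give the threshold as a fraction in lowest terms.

1/2

16/(1−β) ≥ 21 + 11β/(1−β)
16 ≥ 21 − 10β
β ≥ 5/10 = 1/2.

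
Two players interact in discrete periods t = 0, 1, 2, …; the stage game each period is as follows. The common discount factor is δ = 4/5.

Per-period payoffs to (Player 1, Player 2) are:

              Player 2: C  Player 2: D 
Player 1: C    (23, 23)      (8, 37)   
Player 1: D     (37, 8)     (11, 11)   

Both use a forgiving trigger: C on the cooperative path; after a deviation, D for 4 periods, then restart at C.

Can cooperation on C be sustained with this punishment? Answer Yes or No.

Yes

IC: δ+…+δ^4 ≥ (37−23)/(23−11) = 7/6.
At δ = 4/5: partial sum = 2.3616 ≥ 1.1667. Cooperation sustainable.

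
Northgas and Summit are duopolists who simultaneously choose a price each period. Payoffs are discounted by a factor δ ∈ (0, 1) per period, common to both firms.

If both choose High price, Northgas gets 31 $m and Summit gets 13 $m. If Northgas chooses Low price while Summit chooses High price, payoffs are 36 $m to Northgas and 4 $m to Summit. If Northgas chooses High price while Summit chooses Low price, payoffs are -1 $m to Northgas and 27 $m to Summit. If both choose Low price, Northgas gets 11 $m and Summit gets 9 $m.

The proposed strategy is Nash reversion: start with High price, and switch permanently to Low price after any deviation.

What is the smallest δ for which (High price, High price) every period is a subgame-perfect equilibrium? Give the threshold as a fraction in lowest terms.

7/9

Northgas: cooperation gives 31 each period; deviation gives 36 once then 11 forever.
  31/(1−δ) ≥ 36 + 11δ/(1−δ) ⇒ δ ≥ 5/25 = 1/5.
Summit: cooperation gives 13 each period; deviation gives 27 once then 9 forever.
  δ ≥ 14/18 = 7/9.
Both must hold, so the binding constraint is Summit's: δ ≥ 7/9.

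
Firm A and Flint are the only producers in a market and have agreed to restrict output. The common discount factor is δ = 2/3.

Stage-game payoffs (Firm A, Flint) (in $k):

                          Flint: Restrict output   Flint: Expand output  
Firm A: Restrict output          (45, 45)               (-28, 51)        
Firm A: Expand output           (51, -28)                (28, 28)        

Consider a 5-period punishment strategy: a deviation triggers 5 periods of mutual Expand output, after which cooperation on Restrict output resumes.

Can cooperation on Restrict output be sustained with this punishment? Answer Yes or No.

Yes

Comparing payoff streams over the 6 periods until play realigns: cooperate → 45(1+δ+…+δ^5); deviate → 51 + 28(δ+…+δ^5).
Cooperation is sustained iff (45−28)(δ+…+δ^5) ≥ 51−45.
δ+…+δ^5 = 2/3·(1−(2/3)^5)/(1−2/3) = 1.7366, and (51−45)/(45−28) = 0.3529.
1.7366 ≥ 0.3529, so cooperation is sustainable.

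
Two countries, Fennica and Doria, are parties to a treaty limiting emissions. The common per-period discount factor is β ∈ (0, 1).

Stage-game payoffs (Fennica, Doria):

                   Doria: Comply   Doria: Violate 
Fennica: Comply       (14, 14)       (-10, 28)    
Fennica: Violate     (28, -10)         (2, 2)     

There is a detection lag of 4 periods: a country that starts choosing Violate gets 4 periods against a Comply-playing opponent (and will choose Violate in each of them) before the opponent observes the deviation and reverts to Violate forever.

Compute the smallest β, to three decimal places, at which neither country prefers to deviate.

0.857

A deviator earns 28 for 4 periods, then 2 forever; cooperating earns 14 forever. Multiplying the IC by (1−β):
14 ≥ 28(1−β^4) + 2β^4, so 26·β^4 ≥ 14 and β^4 ≥ 7/13.
β ≥ (7/13)^(1/4) ≈ 0.857.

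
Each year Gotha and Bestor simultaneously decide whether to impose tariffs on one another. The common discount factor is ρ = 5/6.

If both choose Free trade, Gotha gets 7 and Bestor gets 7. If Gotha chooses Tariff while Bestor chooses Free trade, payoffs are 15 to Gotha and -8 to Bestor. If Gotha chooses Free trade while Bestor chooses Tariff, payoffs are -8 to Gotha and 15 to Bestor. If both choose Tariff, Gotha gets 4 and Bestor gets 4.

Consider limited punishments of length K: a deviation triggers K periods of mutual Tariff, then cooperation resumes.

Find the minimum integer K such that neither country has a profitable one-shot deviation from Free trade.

IC: ρ(1−ρ^K)/(1−ρ) ≥ (15−7)/(7−4) = 8/3.
With ρ = 5/6: need 1 − ρ^K ≥ 8/3·(1−5/6)/(5/6), i.e. ρ^K ≤ 0.4667.
Since (5/6)^4 = 0.4823 and (5/6)^5 = 0.4019, the smallest such K is 5.

5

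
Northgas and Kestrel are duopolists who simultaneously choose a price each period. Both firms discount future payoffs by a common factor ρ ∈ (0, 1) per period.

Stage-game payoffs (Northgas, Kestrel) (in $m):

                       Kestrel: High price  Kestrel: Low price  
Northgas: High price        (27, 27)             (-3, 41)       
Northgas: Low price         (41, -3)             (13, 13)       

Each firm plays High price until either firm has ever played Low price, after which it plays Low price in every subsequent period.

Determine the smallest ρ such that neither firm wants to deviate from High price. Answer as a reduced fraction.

1/2

One-period gain from deviating is 41 − 27 = 14. The loss is 27 − 13 = 14 in every subsequent period, with present value 14·ρ/(1−ρ).
Deviation is unprofitable when 14·ρ/(1−ρ) ≥ 14, i.e. ρ/(1−ρ) ≥ 1.
Equivalently ρ ≥ 14/(14+14) = 1/2.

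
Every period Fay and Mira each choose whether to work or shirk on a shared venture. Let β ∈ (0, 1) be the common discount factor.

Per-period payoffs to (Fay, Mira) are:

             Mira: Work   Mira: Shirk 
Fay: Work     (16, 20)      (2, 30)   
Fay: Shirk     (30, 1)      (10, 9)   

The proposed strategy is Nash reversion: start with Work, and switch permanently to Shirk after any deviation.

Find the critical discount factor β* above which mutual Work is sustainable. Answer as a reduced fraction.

7/10

Fay: cooperation gives 16 each period; deviation gives 30 once then 10 forever.
  16/(1−β) ≥ 30 + 10β/(1−β) ⇒ β ≥ 14/20 = 7/10.
Mira: cooperation gives 20 each period; deviation gives 30 once then 9 forever.
  β ≥ 10/21.
Both must hold, so the binding constraint is Fay's: β ≥ 7/10.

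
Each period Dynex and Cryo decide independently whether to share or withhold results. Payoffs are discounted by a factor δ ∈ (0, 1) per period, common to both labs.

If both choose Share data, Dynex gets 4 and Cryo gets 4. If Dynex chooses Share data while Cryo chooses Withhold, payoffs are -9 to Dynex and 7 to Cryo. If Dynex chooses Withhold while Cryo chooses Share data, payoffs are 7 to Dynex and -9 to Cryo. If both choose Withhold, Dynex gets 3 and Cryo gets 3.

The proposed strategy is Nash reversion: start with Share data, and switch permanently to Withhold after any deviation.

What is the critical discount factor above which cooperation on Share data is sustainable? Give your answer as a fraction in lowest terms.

3/4

4/(1−δ) ≥ 7 + 3δ/(1−δ)
4 ≥ 7 − 4δ
δ ≥ 3/4.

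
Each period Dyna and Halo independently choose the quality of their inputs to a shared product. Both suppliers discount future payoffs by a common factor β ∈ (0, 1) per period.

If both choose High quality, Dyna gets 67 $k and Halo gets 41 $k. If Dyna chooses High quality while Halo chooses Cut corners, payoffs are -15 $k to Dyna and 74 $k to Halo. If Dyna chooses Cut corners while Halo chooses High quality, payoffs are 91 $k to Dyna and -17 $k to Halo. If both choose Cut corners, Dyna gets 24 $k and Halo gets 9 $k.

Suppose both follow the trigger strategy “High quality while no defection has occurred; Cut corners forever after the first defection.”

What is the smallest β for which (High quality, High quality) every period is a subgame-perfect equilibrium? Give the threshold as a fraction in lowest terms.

33/65

Dyna: cooperation gives 67 each period; deviation gives 91 once then 24 forever.
  67/(1−β) ≥ 91 + 24β/(1−β) ⇒ β ≥ 24/67.
Halo: cooperation gives 41 each period; deviation gives 74 once then 9 forever.
  β ≥ 33/65.
Both must hold, so the binding constraint is Halo's: β ≥ 33/65.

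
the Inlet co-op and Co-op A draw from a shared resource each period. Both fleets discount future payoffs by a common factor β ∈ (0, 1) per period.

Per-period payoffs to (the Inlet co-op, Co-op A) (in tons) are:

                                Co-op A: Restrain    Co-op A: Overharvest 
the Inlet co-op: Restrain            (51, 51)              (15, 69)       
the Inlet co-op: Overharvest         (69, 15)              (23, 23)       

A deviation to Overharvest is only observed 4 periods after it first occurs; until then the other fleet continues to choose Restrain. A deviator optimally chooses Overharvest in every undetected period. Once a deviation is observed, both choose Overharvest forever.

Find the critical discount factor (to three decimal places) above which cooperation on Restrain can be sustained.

A deviator earns 69 for 4 periods, then 23 forever; cooperating earns 51 forever. Multiplying the IC by (1−β):
51 ≥ 69(1−β^4) + 23β^4, so 46·β^4 ≥ 18 and β^4 ≥ 9/23.
β ≥ (9/23)^(1/4) ≈ 0.791.

0.791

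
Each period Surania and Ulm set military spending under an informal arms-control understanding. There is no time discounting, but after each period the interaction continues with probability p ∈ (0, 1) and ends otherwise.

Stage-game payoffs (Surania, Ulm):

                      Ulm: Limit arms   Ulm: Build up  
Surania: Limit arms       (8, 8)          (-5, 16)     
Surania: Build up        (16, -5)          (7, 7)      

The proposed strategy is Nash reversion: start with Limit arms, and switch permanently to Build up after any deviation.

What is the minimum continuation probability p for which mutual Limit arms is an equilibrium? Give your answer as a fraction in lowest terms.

With no time discounting, the continuation probability p plays the role of the discount factor.
Grim-trigger IC: 8/(1−p) ≥ 16 + 7p/(1−p) ⇒ p ≥ (16−8)/(16−7) = 8/9.

8/9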